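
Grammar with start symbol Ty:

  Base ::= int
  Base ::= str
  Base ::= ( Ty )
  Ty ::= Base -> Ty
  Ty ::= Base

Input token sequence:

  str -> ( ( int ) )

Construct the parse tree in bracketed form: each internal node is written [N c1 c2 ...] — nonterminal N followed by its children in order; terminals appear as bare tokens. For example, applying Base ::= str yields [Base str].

Ty
Base -> Ty
str -> Ty
str -> Base
str -> ( Ty )
str -> ( Base )
str -> ( ( Ty ) )
str -> ( ( Base ) )
str -> ( ( int ) )

[Ty [Base str] -> [Ty [Base ( [Ty [Base ( [Ty [Base int]] )]] )]]]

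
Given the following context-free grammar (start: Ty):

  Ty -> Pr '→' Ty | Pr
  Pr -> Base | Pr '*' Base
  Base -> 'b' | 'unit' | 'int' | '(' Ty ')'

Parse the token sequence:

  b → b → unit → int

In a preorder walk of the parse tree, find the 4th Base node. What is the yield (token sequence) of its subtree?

[Ty [Pr [Base b]] → [Ty [Pr [Base b]] → [Ty [Pr [Base unit]] → [Ty [Pr [Base int]]]]]]

int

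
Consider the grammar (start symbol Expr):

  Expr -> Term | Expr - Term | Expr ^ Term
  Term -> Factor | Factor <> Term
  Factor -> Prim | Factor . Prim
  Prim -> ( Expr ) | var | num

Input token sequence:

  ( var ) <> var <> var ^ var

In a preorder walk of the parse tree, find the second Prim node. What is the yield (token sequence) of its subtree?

var

[Expr [Expr [Term [Factor [Prim ( [Expr [Term [Factor [Prim var]]]] )]] <> [Term [Factor [Prim var]] <> [Term [Factor [Prim var]]]]]] ^ [Term [Factor [Prim var]]]]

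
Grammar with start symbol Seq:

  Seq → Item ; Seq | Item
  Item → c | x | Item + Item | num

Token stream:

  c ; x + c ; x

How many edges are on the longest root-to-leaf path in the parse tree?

[Seq [Item c] ; [Seq [Item [Item x] + [Item c]] ; [Seq [Item x]]]]

4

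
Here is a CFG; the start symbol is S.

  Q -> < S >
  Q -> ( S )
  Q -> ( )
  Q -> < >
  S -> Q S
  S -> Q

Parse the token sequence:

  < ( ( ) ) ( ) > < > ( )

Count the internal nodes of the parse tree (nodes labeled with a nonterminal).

[S [Q < [S [Q ( [S [Q ( )]] )] [S [Q ( )]]] >] [S [Q < >] [S [Q ( )]]]]

12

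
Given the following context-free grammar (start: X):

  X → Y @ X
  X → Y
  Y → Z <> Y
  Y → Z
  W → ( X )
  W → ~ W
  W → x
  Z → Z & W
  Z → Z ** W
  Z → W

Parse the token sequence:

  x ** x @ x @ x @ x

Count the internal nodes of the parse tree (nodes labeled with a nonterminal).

[X [Y [Z [Z [W x]] ** [W x]]] @ [X [Y [Z [W x]]] @ [X [Y [Z [W x]]] @ [X [Y [Z [W x]]]]]]]

18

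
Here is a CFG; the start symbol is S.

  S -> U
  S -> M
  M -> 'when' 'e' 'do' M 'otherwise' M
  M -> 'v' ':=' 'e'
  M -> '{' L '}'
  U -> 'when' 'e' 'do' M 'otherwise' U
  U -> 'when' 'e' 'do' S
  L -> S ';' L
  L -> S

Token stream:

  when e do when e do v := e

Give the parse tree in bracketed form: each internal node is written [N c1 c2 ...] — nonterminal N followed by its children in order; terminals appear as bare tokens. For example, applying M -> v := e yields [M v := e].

S
U
when e do S
when e do U
when e do when e do S
when e do when e do M
when e do when e do v := e

[S [U when e do [S [U when e do [S [M v := e]]]]]]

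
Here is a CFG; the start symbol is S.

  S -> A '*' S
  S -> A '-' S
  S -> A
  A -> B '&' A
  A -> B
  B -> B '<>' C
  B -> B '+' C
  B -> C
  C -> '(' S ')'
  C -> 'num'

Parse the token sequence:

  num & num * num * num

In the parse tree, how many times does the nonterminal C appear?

4

[S [A [B [C num]] & [A [B [C num]]]] * [S [A [B [C num]]] * [S [A [B [C num]]]]]]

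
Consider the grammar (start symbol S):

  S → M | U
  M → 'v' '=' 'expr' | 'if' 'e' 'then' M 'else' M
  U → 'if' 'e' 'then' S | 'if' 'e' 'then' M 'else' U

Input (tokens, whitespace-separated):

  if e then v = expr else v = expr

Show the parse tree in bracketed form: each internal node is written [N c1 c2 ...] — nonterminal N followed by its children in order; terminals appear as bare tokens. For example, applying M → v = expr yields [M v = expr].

[S [M if e then [M v = expr] else [M v = expr]]]

S
M
if e then M else M
if e then v = expr else M
if e then v = expr else v = expr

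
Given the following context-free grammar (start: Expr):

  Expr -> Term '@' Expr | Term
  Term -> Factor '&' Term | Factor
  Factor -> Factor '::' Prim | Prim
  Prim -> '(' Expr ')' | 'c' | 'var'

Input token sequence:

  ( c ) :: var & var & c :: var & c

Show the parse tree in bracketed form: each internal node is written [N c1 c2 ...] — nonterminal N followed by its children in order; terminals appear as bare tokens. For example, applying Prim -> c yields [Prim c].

Expr
Term
Factor & Term
Factor :: Prim & Term
Prim :: Prim & Term
( Expr ) :: Prim & Term
( Term ) :: Prim & Term
( Factor ) :: Prim & Term
( Prim ) :: Prim & Term
( c ) :: Prim & Term
( c ) :: var & Term
( c ) :: var & Factor & Term
( c ) :: var & Prim & Term
( c ) :: var & var & Term
( c ) :: var & var & Factor & Term
( c ) :: var & var & Factor :: Prim & Term
( c ) :: var & var & Prim :: Prim & Term
( c ) :: var & var & c :: Prim & Term
( c ) :: var & var & c :: var & Term
( c ) :: var & var & c :: var & Factor
( c ) :: var & var & c :: var & Prim
( c ) :: var & var & c :: var & c

[Expr [Term [Factor [Factor [Prim ( [Expr [Term [Factor [Prim c]]]] )]] :: [Prim var]] & [Term [Factor [Prim var]] & [Term [Factor [Factor [Prim c]] :: [Prim var]] & [Term [Factor [Prim c]]]]]]]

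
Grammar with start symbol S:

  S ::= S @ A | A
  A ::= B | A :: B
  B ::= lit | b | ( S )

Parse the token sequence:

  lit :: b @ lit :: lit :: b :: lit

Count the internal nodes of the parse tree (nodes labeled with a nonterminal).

14

[S [S [A [A [B lit]] :: [B b]]] @ [A [A [A [A [B lit]] :: [B lit]] :: [B b]] :: [B lit]]]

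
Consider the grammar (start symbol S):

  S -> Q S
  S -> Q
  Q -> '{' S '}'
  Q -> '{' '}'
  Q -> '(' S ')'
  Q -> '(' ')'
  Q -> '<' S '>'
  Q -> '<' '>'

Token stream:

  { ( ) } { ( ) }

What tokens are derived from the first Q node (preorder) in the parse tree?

{ ( ) }

[S [Q { [S [Q ( )]] }] [S [Q { [S [Q ( )]] }]]]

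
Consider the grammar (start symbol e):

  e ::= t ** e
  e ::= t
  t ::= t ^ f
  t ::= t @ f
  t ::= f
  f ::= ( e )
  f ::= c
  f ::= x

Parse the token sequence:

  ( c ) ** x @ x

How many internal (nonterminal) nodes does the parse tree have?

11

[e [t [f ( [e [t [f c]]] )]] ** [e [t [t [f x]] @ [f x]]]]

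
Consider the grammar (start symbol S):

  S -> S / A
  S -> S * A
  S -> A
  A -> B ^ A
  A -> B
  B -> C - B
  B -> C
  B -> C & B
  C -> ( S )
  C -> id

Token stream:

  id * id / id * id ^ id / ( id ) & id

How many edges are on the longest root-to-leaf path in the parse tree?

8

[S [S [S [S [S [A [B [C id]]]] * [A [B [C id]]]] / [A [B [C id]]]] * [A [B [C id]] ^ [A [B [C id]]]]] / [A [B [C ( [S [A [B [C id]]]] )] & [B [C id]]]]]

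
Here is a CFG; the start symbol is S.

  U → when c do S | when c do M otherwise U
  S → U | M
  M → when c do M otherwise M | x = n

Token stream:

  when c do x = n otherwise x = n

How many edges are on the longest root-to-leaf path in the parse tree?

[S [M when c do [M x = n] otherwise [M x = n]]]

3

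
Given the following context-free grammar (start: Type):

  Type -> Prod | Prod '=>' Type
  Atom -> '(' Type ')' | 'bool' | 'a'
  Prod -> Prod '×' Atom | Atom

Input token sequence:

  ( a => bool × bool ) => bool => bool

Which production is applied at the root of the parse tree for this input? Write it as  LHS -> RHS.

[Type [Prod [Atom ( [Type [Prod [Atom a]] => [Type [Prod [Prod [Atom bool]] × [Atom bool]]]] )]] => [Type [Prod [Atom bool]] => [Type [Prod [Atom bool]]]]]

Type -> Prod '=>' Type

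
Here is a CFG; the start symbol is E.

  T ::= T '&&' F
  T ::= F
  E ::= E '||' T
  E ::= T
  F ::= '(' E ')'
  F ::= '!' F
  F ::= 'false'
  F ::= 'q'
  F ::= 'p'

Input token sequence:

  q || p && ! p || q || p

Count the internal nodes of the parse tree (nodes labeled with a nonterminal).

[E [E [E [E [T [F q]]] || [T [T [F p]] && [F ! [F p]]]] || [T [F q]]] || [T [F p]]]

15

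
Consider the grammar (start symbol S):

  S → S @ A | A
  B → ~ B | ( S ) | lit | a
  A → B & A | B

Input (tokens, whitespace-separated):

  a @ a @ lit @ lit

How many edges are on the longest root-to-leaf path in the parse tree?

[S [S [S [S [A [B a]]] @ [A [B a]]] @ [A [B lit]]] @ [A [B lit]]]

6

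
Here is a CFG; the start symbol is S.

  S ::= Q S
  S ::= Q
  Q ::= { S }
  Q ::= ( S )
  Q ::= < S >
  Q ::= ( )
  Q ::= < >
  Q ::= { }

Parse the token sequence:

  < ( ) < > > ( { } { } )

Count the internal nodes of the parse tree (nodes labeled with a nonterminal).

[S [Q < [S [Q ( )] [S [Q < >]]] >] [S [Q ( [S [Q { }] [S [Q { }]]] )]]]

12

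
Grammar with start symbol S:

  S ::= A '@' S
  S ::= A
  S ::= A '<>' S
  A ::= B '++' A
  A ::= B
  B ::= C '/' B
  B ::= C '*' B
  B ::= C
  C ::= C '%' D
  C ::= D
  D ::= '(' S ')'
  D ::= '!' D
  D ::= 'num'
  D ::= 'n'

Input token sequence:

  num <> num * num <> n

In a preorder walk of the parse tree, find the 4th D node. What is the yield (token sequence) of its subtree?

[S [A [B [C [D num]]]] <> [S [A [B [C [D num]] * [B [C [D num]]]]] <> [S [A [B [C [D n]]]]]]]

n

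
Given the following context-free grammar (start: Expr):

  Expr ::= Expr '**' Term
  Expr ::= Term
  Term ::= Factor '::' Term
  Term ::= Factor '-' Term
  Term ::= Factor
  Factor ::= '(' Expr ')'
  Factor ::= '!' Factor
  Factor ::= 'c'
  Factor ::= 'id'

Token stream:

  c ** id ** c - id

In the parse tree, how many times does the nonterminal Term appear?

4

[Expr [Expr [Expr [Term [Factor c]]] ** [Term [Factor id]]] ** [Term [Factor c] - [Term [Factor id]]]]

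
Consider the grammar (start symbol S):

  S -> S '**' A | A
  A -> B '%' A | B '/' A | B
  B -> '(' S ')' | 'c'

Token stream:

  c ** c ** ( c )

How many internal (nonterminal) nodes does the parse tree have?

12

[S [S [S [A [B c]]] ** [A [B c]]] ** [A [B ( [S [A [B c]]] )]]]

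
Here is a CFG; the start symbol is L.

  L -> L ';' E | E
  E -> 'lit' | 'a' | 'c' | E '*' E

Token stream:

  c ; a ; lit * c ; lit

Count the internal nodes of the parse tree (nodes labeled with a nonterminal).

[L [L [L [L [E c]] ; [E a]] ; [E [E lit] * [E c]]] ; [E lit]]

10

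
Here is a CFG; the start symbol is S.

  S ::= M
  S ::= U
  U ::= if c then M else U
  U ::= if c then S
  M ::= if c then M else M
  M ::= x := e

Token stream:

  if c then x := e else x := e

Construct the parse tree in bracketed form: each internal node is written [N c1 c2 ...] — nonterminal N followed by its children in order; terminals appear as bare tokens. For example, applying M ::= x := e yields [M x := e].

S
M
if c then M else M
if c then x := e else M
if c then x := e else x := e

[S [M if c then [M x := e] else [M x := e]]]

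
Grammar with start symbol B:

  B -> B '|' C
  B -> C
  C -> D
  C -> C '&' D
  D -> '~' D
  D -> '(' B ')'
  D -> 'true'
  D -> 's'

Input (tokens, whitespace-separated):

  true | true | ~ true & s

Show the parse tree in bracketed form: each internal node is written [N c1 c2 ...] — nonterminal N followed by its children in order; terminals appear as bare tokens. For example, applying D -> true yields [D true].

B
B | C
B | C | C
C | C | C
D | C | C
true | C | C
true | D | C
true | true | C
true | true | C & D
true | true | D & D
true | true | ~ D & D
true | true | ~ true & D
true | true | ~ true & s

[B [B [B [C [D true]]] | [C [D true]]] | [C [C [D ~ [D true]]] & [D s]]]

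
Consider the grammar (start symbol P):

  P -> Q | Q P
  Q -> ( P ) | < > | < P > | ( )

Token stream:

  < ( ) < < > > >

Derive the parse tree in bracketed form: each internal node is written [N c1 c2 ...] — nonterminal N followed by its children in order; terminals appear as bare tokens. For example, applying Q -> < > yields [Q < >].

P
Q
< P >
< Q P >
< ( ) P >
< ( ) Q >
< ( ) < P > >
< ( ) < Q > >
< ( ) < < > > >

[P [Q < [P [Q ( )] [P [Q < [P [Q < >]] >]]] >]]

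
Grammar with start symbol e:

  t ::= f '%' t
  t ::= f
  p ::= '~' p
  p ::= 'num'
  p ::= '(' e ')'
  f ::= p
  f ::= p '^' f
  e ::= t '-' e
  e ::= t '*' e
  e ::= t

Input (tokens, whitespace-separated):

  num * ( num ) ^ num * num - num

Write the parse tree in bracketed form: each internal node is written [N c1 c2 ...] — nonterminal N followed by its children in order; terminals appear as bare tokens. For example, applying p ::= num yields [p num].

[e [t [f [p num]]] * [e [t [f [p ( [e [t [f [p num]]]] )] ^ [f [p num]]]] * [e [t [f [p num]]] - [e [t [f [p num]]]]]]]

e
t * e
f * e
p * e
num * e
num * t * e
num * f * e
num * p ^ f * e
num * ( e ) ^ f * e
num * ( t ) ^ f * e
num * ( f ) ^ f * e
num * ( p ) ^ f * e
num * ( num ) ^ f * e
num * ( num ) ^ p * e
num * ( num ) ^ num * e
num * ( num ) ^ num * t - e
num * ( num ) ^ num * f - e
num * ( num ) ^ num * p - e
num * ( num ) ^ num * num - e
num * ( num ) ^ num * num - t
num * ( num ) ^ num * num - f
num * ( num ) ^ num * num - p
num * ( num ) ^ num * num - num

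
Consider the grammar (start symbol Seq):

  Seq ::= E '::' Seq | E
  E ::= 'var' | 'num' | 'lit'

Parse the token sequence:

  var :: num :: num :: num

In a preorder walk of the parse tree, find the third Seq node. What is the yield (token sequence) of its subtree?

[Seq [E var] :: [Seq [E num] :: [Seq [E num] :: [Seq [E num]]]]]

num :: num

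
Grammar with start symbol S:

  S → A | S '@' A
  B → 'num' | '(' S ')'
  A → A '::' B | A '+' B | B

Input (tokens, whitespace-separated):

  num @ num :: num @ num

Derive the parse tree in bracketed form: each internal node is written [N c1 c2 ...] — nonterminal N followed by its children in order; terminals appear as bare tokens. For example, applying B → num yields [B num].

S
S @ A
S @ A @ A
A @ A @ A
B @ A @ A
num @ A @ A
num @ A :: B @ A
num @ B :: B @ A
num @ num :: B @ A
num @ num :: num @ A
num @ num :: num @ B
num @ num :: num @ num

[S [S [S [A [B num]]] @ [A [A [B num]] :: [B num]]] @ [A [B num]]]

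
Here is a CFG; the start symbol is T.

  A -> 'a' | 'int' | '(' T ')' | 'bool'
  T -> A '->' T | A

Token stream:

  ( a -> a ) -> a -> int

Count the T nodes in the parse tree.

[T [A ( [T [A a] -> [T [A a]]] )] -> [T [A a] -> [T [A int]]]]

5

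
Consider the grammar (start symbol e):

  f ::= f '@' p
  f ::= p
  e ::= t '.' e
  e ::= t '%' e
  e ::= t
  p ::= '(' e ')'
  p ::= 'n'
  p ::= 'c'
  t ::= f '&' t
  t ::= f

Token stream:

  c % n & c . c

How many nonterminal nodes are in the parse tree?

[e [t [f [p c]]] % [e [t [f [p n]] & [t [f [p c]]]] . [e [t [f [p c]]]]]]

15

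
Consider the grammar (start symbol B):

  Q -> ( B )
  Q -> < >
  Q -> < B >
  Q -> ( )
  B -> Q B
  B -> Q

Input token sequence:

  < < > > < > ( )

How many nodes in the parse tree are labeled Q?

4

[B [Q < [B [Q < >]] >] [B [Q < >] [B [Q ( )]]]]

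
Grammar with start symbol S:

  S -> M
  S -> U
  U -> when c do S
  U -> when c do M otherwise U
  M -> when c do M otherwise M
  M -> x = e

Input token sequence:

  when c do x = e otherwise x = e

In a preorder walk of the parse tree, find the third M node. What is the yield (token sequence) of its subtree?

[S [M when c do [M x = e] otherwise [M x = e]]]

x = e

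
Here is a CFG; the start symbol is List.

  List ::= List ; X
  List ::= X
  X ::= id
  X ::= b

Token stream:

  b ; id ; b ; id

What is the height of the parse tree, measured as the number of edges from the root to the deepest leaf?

5

[List [List [List [List [X b]] ; [X id]] ; [X b]] ; [X id]]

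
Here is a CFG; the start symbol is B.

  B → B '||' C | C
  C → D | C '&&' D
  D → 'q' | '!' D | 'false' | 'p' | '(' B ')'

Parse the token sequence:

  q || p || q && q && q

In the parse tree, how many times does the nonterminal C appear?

5

[B [B [B [C [D q]]] || [C [D p]]] || [C [C [C [D q]] && [D q]] && [D q]]]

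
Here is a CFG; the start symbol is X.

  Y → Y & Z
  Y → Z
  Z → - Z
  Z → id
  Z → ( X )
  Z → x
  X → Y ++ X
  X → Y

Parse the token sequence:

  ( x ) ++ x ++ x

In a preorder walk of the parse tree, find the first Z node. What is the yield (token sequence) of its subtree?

[X [Y [Z ( [X [Y [Z x]]] )]] ++ [X [Y [Z x]] ++ [X [Y [Z x]]]]]

( x )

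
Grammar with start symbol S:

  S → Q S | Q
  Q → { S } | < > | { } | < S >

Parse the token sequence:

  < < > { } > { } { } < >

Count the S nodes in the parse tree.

[S [Q < [S [Q < >] [S [Q { }]]] >] [S [Q { }] [S [Q { }] [S [Q < >]]]]]

6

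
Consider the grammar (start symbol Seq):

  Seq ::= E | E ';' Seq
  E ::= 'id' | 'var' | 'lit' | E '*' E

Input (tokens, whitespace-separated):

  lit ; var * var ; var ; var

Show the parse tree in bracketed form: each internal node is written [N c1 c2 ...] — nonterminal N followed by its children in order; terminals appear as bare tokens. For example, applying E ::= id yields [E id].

Seq
E ; Seq
lit ; Seq
lit ; E ; Seq
lit ; E * E ; Seq
lit ; var * E ; Seq
lit ; var * var ; Seq
lit ; var * var ; E ; Seq
lit ; var * var ; var ; Seq
lit ; var * var ; var ; E
lit ; var * var ; var ; var

[Seq [E lit] ; [Seq [E [E var] * [E var]] ; [Seq [E var] ; [Seq [E var]]]]]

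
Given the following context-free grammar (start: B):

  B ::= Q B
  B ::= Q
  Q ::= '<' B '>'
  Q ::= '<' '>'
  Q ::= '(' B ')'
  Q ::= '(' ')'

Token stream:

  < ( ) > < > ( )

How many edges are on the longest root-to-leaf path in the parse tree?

4

[B [Q < [B [Q ( )]] >] [B [Q < >] [B [Q ( )]]]]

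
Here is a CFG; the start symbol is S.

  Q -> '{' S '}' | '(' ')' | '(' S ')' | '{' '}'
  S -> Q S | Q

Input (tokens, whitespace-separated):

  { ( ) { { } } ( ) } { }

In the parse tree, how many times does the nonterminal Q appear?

6

[S [Q { [S [Q ( )] [S [Q { [S [Q { }]] }] [S [Q ( )]]]] }] [S [Q { }]]]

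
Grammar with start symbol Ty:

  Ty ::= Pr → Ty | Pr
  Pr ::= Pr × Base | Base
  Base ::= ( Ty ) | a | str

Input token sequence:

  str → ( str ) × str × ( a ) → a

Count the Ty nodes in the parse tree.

[Ty [Pr [Base str]] → [Ty [Pr [Pr [Pr [Base ( [Ty [Pr [Base str]]] )]] × [Base str]] × [Base ( [Ty [Pr [Base a]]] )]] → [Ty [Pr [Base a]]]]]

5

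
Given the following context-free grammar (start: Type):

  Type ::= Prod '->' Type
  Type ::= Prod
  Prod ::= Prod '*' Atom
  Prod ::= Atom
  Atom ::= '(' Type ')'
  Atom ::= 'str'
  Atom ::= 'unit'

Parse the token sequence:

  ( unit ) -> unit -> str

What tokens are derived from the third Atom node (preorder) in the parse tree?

[Type [Prod [Atom ( [Type [Prod [Atom unit]]] )]] -> [Type [Prod [Atom unit]] -> [Type [Prod [Atom str]]]]]

unit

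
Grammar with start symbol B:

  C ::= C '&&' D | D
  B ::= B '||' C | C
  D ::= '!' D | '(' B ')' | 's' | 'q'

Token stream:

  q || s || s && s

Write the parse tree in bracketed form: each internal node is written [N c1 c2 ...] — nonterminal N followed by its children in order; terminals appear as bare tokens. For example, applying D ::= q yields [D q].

[B [B [B [C [D q]]] || [C [D s]]] || [C [C [D s]] && [D s]]]

B
B || C
B || C || C
C || C || C
D || C || C
q || C || C
q || D || C
q || s || C
q || s || C && D
q || s || D && D
q || s || s && D
q || s || s && s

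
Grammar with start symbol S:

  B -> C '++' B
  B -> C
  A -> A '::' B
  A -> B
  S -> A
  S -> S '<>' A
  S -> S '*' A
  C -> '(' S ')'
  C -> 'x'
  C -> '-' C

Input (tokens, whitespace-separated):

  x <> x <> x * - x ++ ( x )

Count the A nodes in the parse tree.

5

[S [S [S [S [A [B [C x]]]] <> [A [B [C x]]]] <> [A [B [C x]]]] * [A [B [C - [C x]] ++ [B [C ( [S [A [B [C x]]]] )]]]]]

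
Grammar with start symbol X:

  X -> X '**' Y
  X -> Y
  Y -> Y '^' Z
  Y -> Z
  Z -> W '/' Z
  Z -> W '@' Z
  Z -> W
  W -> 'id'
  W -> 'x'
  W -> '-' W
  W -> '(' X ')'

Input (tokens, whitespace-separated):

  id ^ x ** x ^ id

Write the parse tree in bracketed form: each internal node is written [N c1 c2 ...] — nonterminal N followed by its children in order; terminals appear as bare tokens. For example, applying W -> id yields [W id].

X
X ** Y
Y ** Y
Y ^ Z ** Y
Z ^ Z ** Y
W ^ Z ** Y
id ^ Z ** Y
id ^ W ** Y
id ^ x ** Y
id ^ x ** Y ^ Z
id ^ x ** Z ^ Z
id ^ x ** W ^ Z
id ^ x ** x ^ Z
id ^ x ** x ^ W
id ^ x ** x ^ id

[X [X [Y [Y [Z [W id]]] ^ [Z [W x]]]] ** [Y [Y [Z [W x]]] ^ [Z [W id]]]]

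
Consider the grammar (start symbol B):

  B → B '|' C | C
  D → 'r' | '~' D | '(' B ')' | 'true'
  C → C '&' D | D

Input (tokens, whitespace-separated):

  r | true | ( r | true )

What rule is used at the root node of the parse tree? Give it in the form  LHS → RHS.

B → B '|' C

[B [B [B [C [D r]]] | [C [D true]]] | [C [D ( [B [B [C [D r]]] | [C [D true]]] )]]]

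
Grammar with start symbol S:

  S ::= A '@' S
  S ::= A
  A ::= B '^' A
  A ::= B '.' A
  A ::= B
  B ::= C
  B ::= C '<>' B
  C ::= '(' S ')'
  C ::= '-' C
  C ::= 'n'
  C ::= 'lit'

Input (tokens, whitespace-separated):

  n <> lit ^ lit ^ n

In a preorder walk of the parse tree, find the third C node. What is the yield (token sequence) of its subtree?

[S [A [B [C n] <> [B [C lit]]] ^ [A [B [C lit]] ^ [A [B [C n]]]]]]

lit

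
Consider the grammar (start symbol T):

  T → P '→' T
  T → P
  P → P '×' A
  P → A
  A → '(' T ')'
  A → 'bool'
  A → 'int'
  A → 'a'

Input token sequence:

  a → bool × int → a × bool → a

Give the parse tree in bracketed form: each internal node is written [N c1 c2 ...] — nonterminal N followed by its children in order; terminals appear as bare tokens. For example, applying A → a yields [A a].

[T [P [A a]] → [T [P [P [A bool]] × [A int]] → [T [P [P [A a]] × [A bool]] → [T [P [A a]]]]]]

T
P → T
A → T
a → T
a → P → T
a → P × A → T
a → A × A → T
a → bool × A → T
a → bool × int → T
a → bool × int → P → T
a → bool × int → P × A → T
a → bool × int → A × A → T
a → bool × int → a × A → T
a → bool × int → a × bool → T
a → bool × int → a × bool → P
a → bool × int → a × bool → A
a → bool × int → a × bool → a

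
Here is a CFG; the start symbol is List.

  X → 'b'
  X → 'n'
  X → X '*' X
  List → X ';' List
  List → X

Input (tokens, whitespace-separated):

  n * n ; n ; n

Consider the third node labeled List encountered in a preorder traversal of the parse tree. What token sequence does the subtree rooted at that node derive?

[List [X [X n] * [X n]] ; [List [X n] ; [List [X n]]]]

n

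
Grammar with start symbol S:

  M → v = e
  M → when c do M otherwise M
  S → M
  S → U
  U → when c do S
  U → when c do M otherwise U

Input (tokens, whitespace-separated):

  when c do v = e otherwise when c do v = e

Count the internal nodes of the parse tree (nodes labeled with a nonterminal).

[S [U when c do [M v = e] otherwise [U when c do [S [M v = e]]]]]

6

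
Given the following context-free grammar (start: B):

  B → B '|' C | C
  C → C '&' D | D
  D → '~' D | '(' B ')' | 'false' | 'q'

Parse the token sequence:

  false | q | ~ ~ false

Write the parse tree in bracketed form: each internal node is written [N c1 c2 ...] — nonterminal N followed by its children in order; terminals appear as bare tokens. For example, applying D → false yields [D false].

[B [B [B [C [D false]]] | [C [D q]]] | [C [D ~ [D ~ [D false]]]]]

B
B | C
B | C | C
C | C | C
D | C | C
false | C | C
false | D | C
false | q | C
false | q | D
false | q | ~ D
false | q | ~ ~ D
false | q | ~ ~ false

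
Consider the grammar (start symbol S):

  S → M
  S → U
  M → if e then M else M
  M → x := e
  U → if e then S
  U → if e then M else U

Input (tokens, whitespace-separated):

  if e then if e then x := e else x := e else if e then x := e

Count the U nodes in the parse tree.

[S [U if e then [M if e then [M x := e] else [M x := e]] else [U if e then [S [M x := e]]]]]

2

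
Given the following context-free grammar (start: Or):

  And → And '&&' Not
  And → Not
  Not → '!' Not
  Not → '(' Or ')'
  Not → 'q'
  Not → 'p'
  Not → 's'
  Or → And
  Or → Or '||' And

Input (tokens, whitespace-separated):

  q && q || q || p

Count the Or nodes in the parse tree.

3

[Or [Or [Or [And [And [Not q]] && [Not q]]] || [And [Not q]]] || [And [Not p]]]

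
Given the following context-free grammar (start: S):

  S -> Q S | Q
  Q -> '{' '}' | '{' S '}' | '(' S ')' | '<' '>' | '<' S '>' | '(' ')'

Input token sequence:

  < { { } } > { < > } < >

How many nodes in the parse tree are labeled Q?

6

[S [Q < [S [Q { [S [Q { }]] }]] >] [S [Q { [S [Q < >]] }] [S [Q < >]]]]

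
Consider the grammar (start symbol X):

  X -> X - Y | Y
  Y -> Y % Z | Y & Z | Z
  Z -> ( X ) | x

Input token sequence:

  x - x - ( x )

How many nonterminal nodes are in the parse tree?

12

[X [X [X [Y [Z x]]] - [Y [Z x]]] - [Y [Z ( [X [Y [Z x]]] )]]]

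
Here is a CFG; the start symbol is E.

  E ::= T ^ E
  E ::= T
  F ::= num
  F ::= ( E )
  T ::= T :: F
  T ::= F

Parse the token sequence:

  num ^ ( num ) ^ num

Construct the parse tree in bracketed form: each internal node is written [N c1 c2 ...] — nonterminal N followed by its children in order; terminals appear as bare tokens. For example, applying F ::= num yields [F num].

E
T ^ E
F ^ E
num ^ E
num ^ T ^ E
num ^ F ^ E
num ^ ( E ) ^ E
num ^ ( T ) ^ E
num ^ ( F ) ^ E
num ^ ( num ) ^ E
num ^ ( num ) ^ T
num ^ ( num ) ^ F
num ^ ( num ) ^ num

[E [T [F num]] ^ [E [T [F ( [E [T [F num]]] )]] ^ [E [T [F num]]]]]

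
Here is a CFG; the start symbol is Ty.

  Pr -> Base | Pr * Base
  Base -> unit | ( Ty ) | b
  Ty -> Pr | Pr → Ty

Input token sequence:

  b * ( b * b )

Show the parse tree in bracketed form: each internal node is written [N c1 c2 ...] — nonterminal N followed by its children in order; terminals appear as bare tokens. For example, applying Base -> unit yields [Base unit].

Ty
Pr
Pr * Base
Base * Base
b * Base
b * ( Ty )
b * ( Pr )
b * ( Pr * Base )
b * ( Base * Base )
b * ( b * Base )
b * ( b * b )

[Ty [Pr [Pr [Base b]] * [Base ( [Ty [Pr [Pr [Base b]] * [Base b]]] )]]]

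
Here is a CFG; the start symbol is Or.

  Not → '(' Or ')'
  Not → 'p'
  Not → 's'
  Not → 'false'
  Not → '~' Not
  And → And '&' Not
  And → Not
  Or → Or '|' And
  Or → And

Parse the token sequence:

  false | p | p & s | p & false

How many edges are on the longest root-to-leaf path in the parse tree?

[Or [Or [Or [Or [And [Not false]]] | [And [Not p]]] | [And [And [Not p]] & [Not s]]] | [And [And [Not p]] & [Not false]]]

6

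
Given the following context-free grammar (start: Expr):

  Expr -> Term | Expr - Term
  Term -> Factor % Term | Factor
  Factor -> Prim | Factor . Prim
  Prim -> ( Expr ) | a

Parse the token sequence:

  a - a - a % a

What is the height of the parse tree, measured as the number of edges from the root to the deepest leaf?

[Expr [Expr [Expr [Term [Factor [Prim a]]]] - [Term [Factor [Prim a]]]] - [Term [Factor [Prim a]] % [Term [Factor [Prim a]]]]]

6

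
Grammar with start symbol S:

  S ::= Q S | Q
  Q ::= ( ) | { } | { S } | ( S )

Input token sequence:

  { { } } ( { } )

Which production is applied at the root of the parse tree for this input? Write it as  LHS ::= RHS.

[S [Q { [S [Q { }]] }] [S [Q ( [S [Q { }]] )]]]

S ::= Q S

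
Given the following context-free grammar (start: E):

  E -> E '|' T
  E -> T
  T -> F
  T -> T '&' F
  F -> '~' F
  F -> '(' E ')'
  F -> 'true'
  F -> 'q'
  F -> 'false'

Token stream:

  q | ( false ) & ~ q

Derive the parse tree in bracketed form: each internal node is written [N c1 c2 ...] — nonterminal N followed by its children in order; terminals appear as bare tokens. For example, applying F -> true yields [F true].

[E [E [T [F q]]] | [T [T [F ( [E [T [F false]]] )]] & [F ~ [F q]]]]

E
E | T
T | T
F | T
q | T
q | T & F
q | F & F
q | ( E ) & F
q | ( T ) & F
q | ( F ) & F
q | ( false ) & F
q | ( false ) & ~ F
q | ( false ) & ~ q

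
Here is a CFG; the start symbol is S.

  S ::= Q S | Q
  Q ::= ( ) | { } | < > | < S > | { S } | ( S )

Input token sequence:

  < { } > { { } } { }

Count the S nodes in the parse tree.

[S [Q < [S [Q { }]] >] [S [Q { [S [Q { }]] }] [S [Q { }]]]]

5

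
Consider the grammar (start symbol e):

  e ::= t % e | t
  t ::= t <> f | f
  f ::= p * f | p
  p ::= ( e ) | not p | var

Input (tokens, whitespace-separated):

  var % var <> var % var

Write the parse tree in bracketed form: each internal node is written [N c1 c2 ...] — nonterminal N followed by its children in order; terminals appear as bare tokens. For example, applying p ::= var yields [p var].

e
t % e
f % e
p % e
var % e
var % t % e
var % t <> f % e
var % f <> f % e
var % p <> f % e
var % var <> f % e
var % var <> p % e
var % var <> var % e
var % var <> var % t
var % var <> var % f
var % var <> var % p
var % var <> var % var

[e [t [f [p var]]] % [e [t [t [f [p var]]] <> [f [p var]]] % [e [t [f [p var]]]]]]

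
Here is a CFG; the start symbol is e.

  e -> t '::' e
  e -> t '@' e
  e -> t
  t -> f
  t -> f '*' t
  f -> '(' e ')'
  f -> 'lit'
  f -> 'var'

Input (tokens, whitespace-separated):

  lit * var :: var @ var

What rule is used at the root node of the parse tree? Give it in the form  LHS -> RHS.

e -> t '::' e

[e [t [f lit] * [t [f var]]] :: [e [t [f var]] @ [e [t [f var]]]]]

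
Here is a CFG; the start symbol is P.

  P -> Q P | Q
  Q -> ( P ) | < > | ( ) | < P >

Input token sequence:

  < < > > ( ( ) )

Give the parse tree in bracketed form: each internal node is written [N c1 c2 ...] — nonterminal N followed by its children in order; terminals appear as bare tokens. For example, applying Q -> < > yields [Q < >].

[P [Q < [P [Q < >]] >] [P [Q ( [P [Q ( )]] )]]]

P
Q P
< P > P
< Q > P
< < > > P
< < > > Q
< < > > ( P )
< < > > ( Q )
< < > > ( ( ) )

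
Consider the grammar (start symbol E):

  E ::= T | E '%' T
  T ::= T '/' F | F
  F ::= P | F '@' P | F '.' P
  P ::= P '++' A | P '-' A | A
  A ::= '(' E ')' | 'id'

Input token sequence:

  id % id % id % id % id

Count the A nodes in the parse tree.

[E [E [E [E [E [T [F [P [A id]]]]] % [T [F [P [A id]]]]] % [T [F [P [A id]]]]] % [T [F [P [A id]]]]] % [T [F [P [A id]]]]]

5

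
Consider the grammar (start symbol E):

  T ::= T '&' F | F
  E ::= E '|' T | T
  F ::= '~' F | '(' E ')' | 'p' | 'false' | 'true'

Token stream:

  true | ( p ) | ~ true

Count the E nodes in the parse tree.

[E [E [E [T [F true]]] | [T [F ( [E [T [F p]]] )]]] | [T [F ~ [F true]]]]

4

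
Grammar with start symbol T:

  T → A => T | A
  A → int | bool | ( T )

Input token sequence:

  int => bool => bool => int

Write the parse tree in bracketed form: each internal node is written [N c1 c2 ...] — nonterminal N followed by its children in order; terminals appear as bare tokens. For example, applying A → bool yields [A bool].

[T [A int] => [T [A bool] => [T [A bool] => [T [A int]]]]]

T
A => T
int => T
int => A => T
int => bool => T
int => bool => A => T
int => bool => bool => T
int => bool => bool => A
int => bool => bool => int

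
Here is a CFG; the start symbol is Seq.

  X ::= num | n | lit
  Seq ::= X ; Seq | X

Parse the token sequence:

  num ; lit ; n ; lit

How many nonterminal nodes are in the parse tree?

[Seq [X num] ; [Seq [X lit] ; [Seq [X n] ; [Seq [X lit]]]]]

8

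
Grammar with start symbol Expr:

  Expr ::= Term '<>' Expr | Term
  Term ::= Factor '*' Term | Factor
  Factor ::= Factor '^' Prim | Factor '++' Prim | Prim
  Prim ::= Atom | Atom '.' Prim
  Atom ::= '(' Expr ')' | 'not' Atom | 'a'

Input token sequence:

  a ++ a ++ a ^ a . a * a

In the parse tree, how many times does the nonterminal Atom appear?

6

[Expr [Term [Factor [Factor [Factor [Factor [Prim [Atom a]]] ++ [Prim [Atom a]]] ++ [Prim [Atom a]]] ^ [Prim [Atom a] . [Prim [Atom a]]]] * [Term [Factor [Prim [Atom a]]]]]]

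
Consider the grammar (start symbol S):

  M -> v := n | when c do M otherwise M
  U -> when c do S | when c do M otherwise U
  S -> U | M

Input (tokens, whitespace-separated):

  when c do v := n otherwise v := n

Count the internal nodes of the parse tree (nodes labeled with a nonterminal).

4

[S [M when c do [M v := n] otherwise [M v := n]]]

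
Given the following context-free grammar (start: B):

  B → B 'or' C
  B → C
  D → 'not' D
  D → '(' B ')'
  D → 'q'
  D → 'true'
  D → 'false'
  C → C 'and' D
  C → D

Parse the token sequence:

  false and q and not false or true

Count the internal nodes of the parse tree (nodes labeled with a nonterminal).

11

[B [B [C [C [C [D false]] and [D q]] and [D not [D false]]]] or [C [D true]]]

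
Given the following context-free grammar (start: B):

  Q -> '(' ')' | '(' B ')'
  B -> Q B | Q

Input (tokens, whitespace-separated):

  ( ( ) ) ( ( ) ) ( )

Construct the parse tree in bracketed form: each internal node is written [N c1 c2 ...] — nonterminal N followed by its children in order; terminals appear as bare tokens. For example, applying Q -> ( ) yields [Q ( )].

B
Q B
( B ) B
( Q ) B
( ( ) ) B
( ( ) ) Q B
( ( ) ) ( B ) B
( ( ) ) ( Q ) B
( ( ) ) ( ( ) ) B
( ( ) ) ( ( ) ) Q
( ( ) ) ( ( ) ) ( )

[B [Q ( [B [Q ( )]] )] [B [Q ( [B [Q ( )]] )] [B [Q ( )]]]]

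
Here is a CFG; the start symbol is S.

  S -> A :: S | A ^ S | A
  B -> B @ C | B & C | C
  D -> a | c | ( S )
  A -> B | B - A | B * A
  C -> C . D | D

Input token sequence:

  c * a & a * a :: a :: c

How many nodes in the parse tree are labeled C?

6

[S [A [B [C [D c]]] * [A [B [B [C [D a]]] & [C [D a]]] * [A [B [C [D a]]]]]] :: [S [A [B [C [D a]]]] :: [S [A [B [C [D c]]]]]]]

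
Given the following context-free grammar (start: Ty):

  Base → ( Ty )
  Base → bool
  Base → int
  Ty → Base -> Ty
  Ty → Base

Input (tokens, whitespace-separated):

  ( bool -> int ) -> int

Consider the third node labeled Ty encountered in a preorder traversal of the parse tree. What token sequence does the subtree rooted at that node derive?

int

[Ty [Base ( [Ty [Base bool] -> [Ty [Base int]]] )] -> [Ty [Base int]]]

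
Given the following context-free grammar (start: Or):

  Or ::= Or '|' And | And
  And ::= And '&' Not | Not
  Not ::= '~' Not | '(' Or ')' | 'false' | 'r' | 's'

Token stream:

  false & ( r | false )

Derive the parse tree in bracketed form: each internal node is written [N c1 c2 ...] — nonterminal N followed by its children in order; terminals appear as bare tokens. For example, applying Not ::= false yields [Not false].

[Or [And [And [Not false]] & [Not ( [Or [Or [And [Not r]]] | [And [Not false]]] )]]]

Or
And
And & Not
Not & Not
false & Not
false & ( Or )
false & ( Or | And )
false & ( And | And )
false & ( Not | And )
false & ( r | And )
false & ( r | Not )
false & ( r | false )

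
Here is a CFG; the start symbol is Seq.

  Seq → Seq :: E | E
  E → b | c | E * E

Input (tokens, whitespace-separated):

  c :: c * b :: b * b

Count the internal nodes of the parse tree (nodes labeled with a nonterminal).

10

[Seq [Seq [Seq [E c]] :: [E [E c] * [E b]]] :: [E [E b] * [E b]]]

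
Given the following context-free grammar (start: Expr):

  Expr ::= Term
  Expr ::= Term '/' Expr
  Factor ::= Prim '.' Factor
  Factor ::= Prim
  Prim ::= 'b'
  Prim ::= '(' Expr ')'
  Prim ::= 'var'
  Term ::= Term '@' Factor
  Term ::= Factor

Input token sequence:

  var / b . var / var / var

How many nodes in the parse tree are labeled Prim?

[Expr [Term [Factor [Prim var]]] / [Expr [Term [Factor [Prim b] . [Factor [Prim var]]]] / [Expr [Term [Factor [Prim var]]] / [Expr [Term [Factor [Prim var]]]]]]]

5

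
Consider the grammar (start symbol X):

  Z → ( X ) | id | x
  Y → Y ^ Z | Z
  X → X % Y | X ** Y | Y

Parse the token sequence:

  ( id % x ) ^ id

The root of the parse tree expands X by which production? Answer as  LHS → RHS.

[X [Y [Y [Z ( [X [X [Y [Z id]]] % [Y [Z x]]] )]] ^ [Z id]]]

X → Y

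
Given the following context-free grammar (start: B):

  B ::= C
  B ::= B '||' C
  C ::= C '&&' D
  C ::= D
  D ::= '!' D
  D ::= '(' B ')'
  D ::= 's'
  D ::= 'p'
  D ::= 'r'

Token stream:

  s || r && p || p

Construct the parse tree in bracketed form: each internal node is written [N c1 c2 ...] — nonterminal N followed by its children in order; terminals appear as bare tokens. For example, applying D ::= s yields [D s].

B
B || C
B || C || C
C || C || C
D || C || C
s || C || C
s || C && D || C
s || D && D || C
s || r && D || C
s || r && p || C
s || r && p || D
s || r && p || p

[B [B [B [C [D s]]] || [C [C [D r]] && [D p]]] || [C [D p]]]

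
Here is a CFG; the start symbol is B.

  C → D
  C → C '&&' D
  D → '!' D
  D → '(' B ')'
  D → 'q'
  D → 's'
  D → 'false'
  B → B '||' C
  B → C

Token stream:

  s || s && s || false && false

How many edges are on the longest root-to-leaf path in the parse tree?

[B [B [B [C [D s]]] || [C [C [D s]] && [D s]]] || [C [C [D false]] && [D false]]]

5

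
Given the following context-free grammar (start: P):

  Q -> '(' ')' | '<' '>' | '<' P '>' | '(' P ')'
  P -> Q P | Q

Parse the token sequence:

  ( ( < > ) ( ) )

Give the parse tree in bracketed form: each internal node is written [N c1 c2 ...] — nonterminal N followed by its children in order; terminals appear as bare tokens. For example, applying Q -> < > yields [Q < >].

[P [Q ( [P [Q ( [P [Q < >]] )] [P [Q ( )]]] )]]

P
Q
( P )
( Q P )
( ( P ) P )
( ( Q ) P )
( ( < > ) P )
( ( < > ) Q )
( ( < > ) ( ) )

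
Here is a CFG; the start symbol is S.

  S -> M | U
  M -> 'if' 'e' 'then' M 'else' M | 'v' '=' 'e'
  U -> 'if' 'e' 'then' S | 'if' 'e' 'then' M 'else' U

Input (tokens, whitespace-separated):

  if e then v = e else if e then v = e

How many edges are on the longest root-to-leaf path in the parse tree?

5

[S [U if e then [M v = e] else [U if e then [S [M v = e]]]]]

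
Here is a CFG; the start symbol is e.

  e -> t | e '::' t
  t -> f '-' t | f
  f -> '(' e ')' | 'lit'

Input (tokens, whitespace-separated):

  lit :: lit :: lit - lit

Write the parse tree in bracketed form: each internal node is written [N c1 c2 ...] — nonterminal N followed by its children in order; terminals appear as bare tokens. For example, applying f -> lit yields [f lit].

[e [e [e [t [f lit]]] :: [t [f lit]]] :: [t [f lit] - [t [f lit]]]]

e
e :: t
e :: t :: t
t :: t :: t
f :: t :: t
lit :: t :: t
lit :: f :: t
lit :: lit :: t
lit :: lit :: f - t
lit :: lit :: lit - t
lit :: lit :: lit - f
lit :: lit :: lit - lit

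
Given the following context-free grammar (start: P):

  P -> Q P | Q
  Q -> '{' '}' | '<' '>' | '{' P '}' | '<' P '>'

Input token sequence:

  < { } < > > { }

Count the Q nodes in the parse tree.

4

[P [Q < [P [Q { }] [P [Q < >]]] >] [P [Q { }]]]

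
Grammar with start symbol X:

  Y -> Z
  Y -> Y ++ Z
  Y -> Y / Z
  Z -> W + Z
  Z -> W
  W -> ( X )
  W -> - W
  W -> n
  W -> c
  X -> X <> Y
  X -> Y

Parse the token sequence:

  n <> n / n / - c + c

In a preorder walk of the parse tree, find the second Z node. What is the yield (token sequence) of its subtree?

n

[X [X [Y [Z [W n]]]] <> [Y [Y [Y [Z [W n]]] / [Z [W n]]] / [Z [W - [W c]] + [Z [W c]]]]]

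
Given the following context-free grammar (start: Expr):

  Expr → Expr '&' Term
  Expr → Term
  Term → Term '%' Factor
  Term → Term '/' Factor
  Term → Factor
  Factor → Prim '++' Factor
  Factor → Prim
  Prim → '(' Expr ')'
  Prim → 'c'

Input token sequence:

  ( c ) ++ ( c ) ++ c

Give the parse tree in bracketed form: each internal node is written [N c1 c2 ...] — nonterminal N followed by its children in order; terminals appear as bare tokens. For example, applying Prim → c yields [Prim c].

Expr
Term
Factor
Prim ++ Factor
( Expr ) ++ Factor
( Term ) ++ Factor
( Factor ) ++ Factor
( Prim ) ++ Factor
( c ) ++ Factor
( c ) ++ Prim ++ Factor
( c ) ++ ( Expr ) ++ Factor
( c ) ++ ( Term ) ++ Factor
( c ) ++ ( Factor ) ++ Factor
( c ) ++ ( Prim ) ++ Factor
( c ) ++ ( c ) ++ Factor
( c ) ++ ( c ) ++ Prim
( c ) ++ ( c ) ++ c

[Expr [Term [Factor [Prim ( [Expr [Term [Factor [Prim c]]]] )] ++ [Factor [Prim ( [Expr [Term [Factor [Prim c]]]] )] ++ [Factor [Prim c]]]]]]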